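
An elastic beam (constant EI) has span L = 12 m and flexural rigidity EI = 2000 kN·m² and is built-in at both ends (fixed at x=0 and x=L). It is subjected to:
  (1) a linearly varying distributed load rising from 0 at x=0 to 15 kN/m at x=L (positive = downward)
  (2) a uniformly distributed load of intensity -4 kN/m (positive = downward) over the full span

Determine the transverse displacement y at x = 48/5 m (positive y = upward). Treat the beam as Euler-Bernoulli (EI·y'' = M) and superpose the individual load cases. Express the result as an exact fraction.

Load 1 — triangular load w₀=15 kN/m (0→w₀ over full span):
  y_1 = -w₀x²(L-x)²(x+2L)/(120LEI) = -15·(48/5)²·(12-(48/5))²·((48/5)+2·12)/(120·12·2000) = -36288/390625 m
Load 2 — uniform load w=-4 kN/m over full span:
  y_2 = -wx²(L-x)²/(24EI) = -(-4)·(48/5)²·(12-(48/5))²/(24·2000) = 3456/78125 m
Superposition: y = Σ y_i = -19008/390625 m ≈ -0.048660 m

y(48/5) = -19008/390625 m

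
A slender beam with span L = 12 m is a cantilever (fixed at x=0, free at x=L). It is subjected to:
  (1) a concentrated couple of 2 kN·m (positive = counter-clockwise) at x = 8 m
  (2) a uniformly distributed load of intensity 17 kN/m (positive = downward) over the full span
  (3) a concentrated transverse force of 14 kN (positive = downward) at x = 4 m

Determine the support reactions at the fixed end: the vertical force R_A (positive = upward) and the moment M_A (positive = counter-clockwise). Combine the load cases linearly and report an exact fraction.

Load 1 — applied couple M₀=2 kN·m at a=8 m (b=L-a=4):
  R_A = 0 kN
  M_A = -M₀ = -2 kN·m
Load 2 — uniform load w=17 kN/m over full span:
  R_A = wL = 17·12 = 204 kN
  M_A = wL²/2 = 17·12²/2 = 1224 kN·m
Load 3 — point force P=14 kN at a=4 m (b=L-a=8):
  R_A = P = 14 kN
  M_A = Pa = 14·4 = 56 kN·m
Superposition: R_A = 218 kN, M_A = 1278 kN·m

R_A = 218 kN, M_A = 1278 kN·m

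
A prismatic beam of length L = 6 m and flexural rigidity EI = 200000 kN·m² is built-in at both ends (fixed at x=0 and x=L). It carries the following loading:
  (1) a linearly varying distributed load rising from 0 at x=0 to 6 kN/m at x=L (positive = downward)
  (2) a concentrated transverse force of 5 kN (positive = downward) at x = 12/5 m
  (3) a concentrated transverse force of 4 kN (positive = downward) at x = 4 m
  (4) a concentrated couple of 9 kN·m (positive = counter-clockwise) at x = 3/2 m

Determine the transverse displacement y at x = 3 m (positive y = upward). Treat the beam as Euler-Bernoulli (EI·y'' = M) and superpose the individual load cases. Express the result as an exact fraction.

y(3) = -16123/240000000 m

Load 1 — triangular load w₀=6 kN/m (0→w₀ over full span):
  y_1 = -w₀x²(L-x)²(x+2L)/(120LEI) = -6·3²·(6-3)²·(3+2·6)/(120·6·200000) = -81/1600000 m
Load 2 — point force P=5 kN at a=12/5 m (b=L-a=18/5):
  y_2 = -Pa²(L-x)²(3bL-(3b+a)(L-x))/(6L³EI)  [x>a] = -5·(12/5)²·(6-3)²·(3·(18/5)·6-(3·(18/5)+(12/5))·(6-3))/(6·6³·200000) = -63/2500000 m
Load 3 — point force P=4 kN at a=4 m (b=L-a=2):
  y_3 = -Pb²x²(3aL-(3a+b)x)/(6L³EI)  [x≤a] = -4·2²·3²·(3·4·6-(3·4+2)·3)/(6·6³·200000) = -1/60000 m
Load 4 — applied couple M₀=9 kN·m at a=3/2 m (b=L-a=9/2):
  y_4 = (R_Ax³/6 - M_Ax²/2 - M₀(x-a)²/2)/EI  [x>a] with R_A=27/16, M_A=-27/16 = ((27/16)·3³/6 - (-27/16)·3²/2 - 9·(3-(3/2))²/2)/200000 = 81/3200000 m
Superposition: y = Σ y_i = -16123/240000000 m ≈ -0.000067 m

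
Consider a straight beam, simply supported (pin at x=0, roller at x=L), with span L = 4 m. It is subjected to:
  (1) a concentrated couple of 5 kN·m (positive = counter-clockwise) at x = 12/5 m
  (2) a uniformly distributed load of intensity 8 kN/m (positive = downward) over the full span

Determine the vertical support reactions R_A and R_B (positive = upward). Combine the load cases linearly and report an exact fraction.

R_A = 69/4 kN, R_B = 59/4 kN

Load 1 — applied couple M₀=5 kN·m at a=12/5 m (b=L-a=8/5):
  R_A = M₀/L = 5/4 kN
  R_B = -M₀/L = -5/4 kN
Load 2 — uniform load w=8 kN/m over full span:
  R_A = wL/2 = 8·4/2 = 16 kN
  R_B = wL/2 = 8·4/2 = 16 kN
Superposition: R_A = 69/4 kN, R_B = 59/4 kN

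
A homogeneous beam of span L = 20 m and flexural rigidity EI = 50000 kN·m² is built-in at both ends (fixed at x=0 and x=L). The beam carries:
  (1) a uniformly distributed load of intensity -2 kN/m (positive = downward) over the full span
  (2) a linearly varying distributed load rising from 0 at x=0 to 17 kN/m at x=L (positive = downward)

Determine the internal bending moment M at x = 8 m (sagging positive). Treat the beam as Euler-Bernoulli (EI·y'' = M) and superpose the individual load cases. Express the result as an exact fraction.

Load 1 — uniform load w=-2 kN/m over full span:
  M_1 = wLx/2 - wL²/12 - wx²/2 = (-2)·20·8/2 - (-2)·20²/12 - (-2)·8²/2 = -88/3 kN·m
Load 2 — triangular load w₀=17 kN/m (0→w₀ over full span):
  M_2 = 3w₀Lx/20 - w₀L²/30 - w₀x³/(6L) = 3·17·20·8/20 - 17·20²/30 - 17·8³/(6·20) = 544/5 kN·m
Superposition: M = Σ M_i = 1192/15 kN·m ≈ 79.466667 kN·m

M(8) = 1192/15 kN·m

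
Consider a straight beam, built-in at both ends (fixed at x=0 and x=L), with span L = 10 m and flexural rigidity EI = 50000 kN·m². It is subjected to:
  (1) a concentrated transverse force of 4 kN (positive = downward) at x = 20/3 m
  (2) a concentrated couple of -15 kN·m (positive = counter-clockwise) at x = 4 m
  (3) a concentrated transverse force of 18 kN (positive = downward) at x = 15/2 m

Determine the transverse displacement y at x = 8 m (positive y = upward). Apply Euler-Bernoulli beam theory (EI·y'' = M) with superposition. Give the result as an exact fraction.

y(8) = -728939/810000000 m

Load 1 — point force P=4 kN at a=20/3 m (b=L-a=10/3):
  y_1 = -Pa²(L-x)²(3bL-(3b+a)(L-x))/(6L³EI)  [x>a] = -4·(20/3)²·(10-8)²·(3·(10/3)·10-(3·(10/3)+(20/3))·(10-8))/(6·10³·50000) = -8/50625 m
Load 2 — applied couple M₀=-15 kN·m at a=4 m (b=L-a=6):
  y_2 = (R_Ax³/6 - M_Ax²/2 - M₀(x-a)²/2)/EI  [x>a] with R_A=-54/25, M_A=-9/5 = ((-54/25)·8³/6 - (-9/5)·8²/2 - (-15)·(8-4)²/2)/50000 = -21/156250 m
Load 3 — point force P=18 kN at a=15/2 m (b=L-a=5/2):
  y_3 = -Pa²(L-x)²(3bL-(3b+a)(L-x))/(6L³EI)  [x>a] = -18·(15/2)²·(10-8)²·(3·(5/2)·10-(3·(5/2)+(15/2))·(10-8))/(6·10³·50000) = -243/400000 m
Superposition: y = Σ y_i = -728939/810000000 m ≈ -0.000900 m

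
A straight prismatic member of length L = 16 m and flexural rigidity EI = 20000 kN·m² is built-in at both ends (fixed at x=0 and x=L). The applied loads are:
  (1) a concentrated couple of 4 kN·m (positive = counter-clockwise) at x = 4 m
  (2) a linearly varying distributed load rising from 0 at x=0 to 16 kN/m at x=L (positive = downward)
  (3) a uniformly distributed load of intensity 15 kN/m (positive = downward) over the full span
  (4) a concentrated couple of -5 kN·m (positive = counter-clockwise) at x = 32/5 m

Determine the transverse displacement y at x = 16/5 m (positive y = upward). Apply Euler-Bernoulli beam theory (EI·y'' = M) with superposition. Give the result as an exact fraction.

Load 1 — applied couple M₀=4 kN·m at a=4 m (b=L-a=12):
  y_1 = (R_Ax³/6 - M_Ax²/2)/EI  [x≤a] with R_A=9/32, M_A=-3/4 = ((9/32)·(16/5)³/6 - (-3/4)·(16/5)²/2)/20000 = 21/78125 m
Load 2 — triangular load w₀=16 kN/m (0→w₀ over full span):
  y_2 = -w₀x²(L-x)²(x+2L)/(120LEI) = -16·(16/5)²·(16-(16/5))²·((16/5)+2·16)/(120·16·20000) = -720896/29296875 m
Load 3 — uniform load w=15 kN/m over full span:
  y_3 = -wx²(L-x)²/(24EI) = -15·(16/5)²·(16-(16/5))²/(24·20000) = -4096/78125 m
Load 4 — applied couple M₀=-5 kN·m at a=32/5 m (b=L-a=48/5):
  y_4 = (R_Ax³/6 - M_Ax²/2)/EI  [x≤a] with R_A=-9/20, M_A=-3/5 = ((-9/20)·(16/5)³/6 - (-3/5)·(16/5)²/2)/20000 = 12/390625 m
Superposition: y = Σ y_i = -2248121/29296875 m ≈ -0.076736 m

y(16/5) = -2248121/29296875 m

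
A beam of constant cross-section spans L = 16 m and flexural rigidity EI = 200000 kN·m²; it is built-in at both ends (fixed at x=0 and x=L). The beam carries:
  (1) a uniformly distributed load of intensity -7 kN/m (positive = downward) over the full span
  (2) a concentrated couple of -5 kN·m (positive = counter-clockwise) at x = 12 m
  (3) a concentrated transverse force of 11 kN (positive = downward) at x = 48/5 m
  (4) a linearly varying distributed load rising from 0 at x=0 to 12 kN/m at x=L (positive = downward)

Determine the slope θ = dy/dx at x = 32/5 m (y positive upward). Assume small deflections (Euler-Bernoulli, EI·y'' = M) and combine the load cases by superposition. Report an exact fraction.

Load 1 — uniform load w=-7 kN/m over full span:
  θ_1 = -wx(L-x)(L-2x)/(12EI) = -(-7)·(32/5)·(16-(32/5))·(16-2·(32/5))/(12·200000) = 224/390625 rad
Load 2 — applied couple M₀=-5 kN·m at a=12 m (b=L-a=4):
  θ_2 = (R_Ax²/2 - M_Ax)/EI  [x≤a] with R_A=-45/128, M_A=-25/16 = ((-45/128)·(32/5)²/2 - (-25/16)·(32/5))/200000 = 7/500000 rad
Load 3 — point force P=11 kN at a=48/5 m (b=L-a=32/5):
  θ_3 = -Pb²x(2aL-(3a+b)x)/(2L³EI)  [x≤a] = -11·(32/5)²·(32/5)·(2·(48/5)·16-(3·(48/5)+(32/5))·(32/5))/(2·16³·200000) = -1408/9765625 rad
Load 4 — triangular load w₀=12 kN/m (0→w₀ over full span):
  θ_4 = -w₀(2x(L-x)(L-2x)(x+2L)+x²(L-x)²)/(120LEI) = -12·(2·(32/5)·(16-(32/5))·(16-2·(32/5))·((32/5)+2·16)+(32/5)²·(16-(32/5))²)/(120·16·200000) = -1152/1953125 rad
Superposition: θ = Σ θ_i = -45801/312500000 rad ≈ -0.000147 rad

θ(32/5) = -45801/312500000 rad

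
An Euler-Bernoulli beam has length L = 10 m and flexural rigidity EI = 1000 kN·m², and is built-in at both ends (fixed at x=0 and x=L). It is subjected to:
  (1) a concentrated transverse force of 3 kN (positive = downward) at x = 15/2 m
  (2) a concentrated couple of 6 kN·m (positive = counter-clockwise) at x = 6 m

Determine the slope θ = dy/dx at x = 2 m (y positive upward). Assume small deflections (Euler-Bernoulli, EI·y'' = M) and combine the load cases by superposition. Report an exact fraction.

θ(2) = -3987/1000000 rad

Load 1 — point force P=3 kN at a=15/2 m (b=L-a=5/2):
  θ_1 = -Pb²x(2aL-(3a+b)x)/(2L³EI)  [x≤a] = -3·(5/2)²·2·(2·(15/2)·10-(3·(15/2)+(5/2))·2)/(2·10³·1000) = -3/1600 rad
Load 2 — applied couple M₀=6 kN·m at a=6 m (b=L-a=4):
  θ_2 = (R_Ax²/2 - M_Ax)/EI  [x≤a] with R_A=108/125, M_A=48/25 = ((108/125)·2²/2 - (48/25)·2)/1000 = -33/15625 rad
Superposition: θ = Σ θ_i = -3987/1000000 rad ≈ -0.003987 rad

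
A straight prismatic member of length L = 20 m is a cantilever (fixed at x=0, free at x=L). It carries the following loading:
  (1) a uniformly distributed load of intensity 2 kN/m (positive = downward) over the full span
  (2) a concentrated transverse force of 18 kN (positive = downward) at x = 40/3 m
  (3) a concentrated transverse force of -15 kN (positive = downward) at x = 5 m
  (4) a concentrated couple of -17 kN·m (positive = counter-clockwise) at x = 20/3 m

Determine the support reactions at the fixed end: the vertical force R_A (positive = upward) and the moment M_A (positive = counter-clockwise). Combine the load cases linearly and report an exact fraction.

Load 1 — uniform load w=2 kN/m over full span:
  R_A = wL = 2·20 = 40 kN
  M_A = wL²/2 = 2·20²/2 = 400 kN·m
Load 2 — point force P=18 kN at a=40/3 m (b=L-a=20/3):
  R_A = P = 18 kN
  M_A = Pa = 18·(40/3) = 240 kN·m
Load 3 — point force P=-15 kN at a=5 m (b=L-a=15):
  R_A = P = (-15) = -15 kN
  M_A = Pa = (-15)·5 = -75 kN·m
Load 4 — applied couple M₀=-17 kN·m at a=20/3 m (b=L-a=40/3):
  R_A = 0 kN
  M_A = -M₀ = -(-17) = 17 kN·m
Superposition: R_A = 43 kN, M_A = 582 kN·m

R_A = 43 kN, M_A = 582 kN·m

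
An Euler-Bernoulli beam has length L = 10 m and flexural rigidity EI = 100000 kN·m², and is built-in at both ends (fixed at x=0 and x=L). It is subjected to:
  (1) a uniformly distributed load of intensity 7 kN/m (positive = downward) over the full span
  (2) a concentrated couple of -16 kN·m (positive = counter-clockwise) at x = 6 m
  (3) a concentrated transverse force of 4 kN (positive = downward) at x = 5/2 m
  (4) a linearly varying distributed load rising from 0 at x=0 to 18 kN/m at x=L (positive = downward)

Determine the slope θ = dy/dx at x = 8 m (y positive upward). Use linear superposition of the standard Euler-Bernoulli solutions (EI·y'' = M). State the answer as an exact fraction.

Load 1 — uniform load w=7 kN/m over full span:
  θ_1 = -wx(L-x)(L-2x)/(12EI) = -7·8·(10-8)·(10-2·8)/(12·100000) = 7/12500 rad
Load 2 — applied couple M₀=-16 kN·m at a=6 m (b=L-a=4):
  θ_2 = (R_Ax²/2 - M_Ax - M₀(x-a))/EI  [x>a] with R_A=-288/125, M_A=-128/25 = ((-288/125)·8²/2 - (-128/25)·8 - (-16)·(8-6))/100000 = -3/390625 rad
Load 3 — point force P=4 kN at a=5/2 m (b=L-a=15/2):
  θ_3 = Pa²(L-x)(2bL-(3b+a)(L-x))/(2L³EI)  [x>a] = 4·(5/2)²·(10-8)·(2·(15/2)·10-(3·(15/2)+(5/2))·(10-8))/(2·10³·100000) = 1/40000 rad
Load 4 — triangular load w₀=18 kN/m (0→w₀ over full span):
  θ_4 = -w₀(2x(L-x)(L-2x)(x+2L)+x²(L-x)²)/(120LEI) = -18·(2·8·(10-8)·(10-2·8)·(8+2·10)+8²·(10-8)²)/(120·10·100000) = 12/15625 rad
Superposition: θ = Σ θ_i = 33633/25000000 rad ≈ 0.001345 rad

θ(8) = 33633/25000000 rad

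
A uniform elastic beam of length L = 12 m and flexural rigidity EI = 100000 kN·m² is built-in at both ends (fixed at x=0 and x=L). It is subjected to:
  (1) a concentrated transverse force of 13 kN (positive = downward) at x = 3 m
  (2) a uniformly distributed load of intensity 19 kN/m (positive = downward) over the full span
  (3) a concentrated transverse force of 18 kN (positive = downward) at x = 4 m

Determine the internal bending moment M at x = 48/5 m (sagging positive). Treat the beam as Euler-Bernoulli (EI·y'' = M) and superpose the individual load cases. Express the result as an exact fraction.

M(48/5) = -6543/400 kN·m

Load 1 — point force P=13 kN at a=3 m (b=L-a=9):
  M_1 = Pa²(a+3b)(L-x)/L³ - Pa²b/L²  [x>a] = 13·3²·(3+3·9)·(12-(48/5))/12³ - 13·3²·9/12² = -39/16 kN·m
Load 2 — uniform load w=19 kN/m over full span:
  M_2 = wLx/2 - wL²/12 - wx²/2 = 19·12·(48/5)/2 - 19·12²/12 - 19·(48/5)²/2 = -228/25 kN·m
Load 3 — point force P=18 kN at a=4 m (b=L-a=8):
  M_3 = Pa²(a+3b)(L-x)/L³ - Pa²b/L²  [x>a] = 18·4²·(4+3·8)·(12-(48/5))/12³ - 18·4²·8/12² = -24/5 kN·m
Superposition: M = Σ M_i = -6543/400 kN·m ≈ -16.357500 kN·m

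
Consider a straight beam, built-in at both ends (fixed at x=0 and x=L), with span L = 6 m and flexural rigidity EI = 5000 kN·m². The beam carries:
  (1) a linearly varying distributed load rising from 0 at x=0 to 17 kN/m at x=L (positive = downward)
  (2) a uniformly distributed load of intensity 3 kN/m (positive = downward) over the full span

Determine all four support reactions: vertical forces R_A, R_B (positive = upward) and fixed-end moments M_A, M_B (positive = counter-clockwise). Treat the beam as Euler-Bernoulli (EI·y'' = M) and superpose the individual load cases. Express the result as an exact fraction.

R_A = 243/10 kN, M_A = 147/5 kN·m, R_B = 447/10 kN, M_B = -198/5 kN·m

Load 1 — triangular load w₀=17 kN/m (0→w₀ over full span):
  R_A = 3w₀L/20 = 3·17·6/20 = 153/10 kN
  M_A = w₀L²/30 = 17·6²/30 = 102/5 kN·m
  R_B = 7w₀L/20 = 7·17·6/20 = 357/10 kN
  M_B = -w₀L²/20 = -17·6²/20 = -153/5 kN·m
Load 2 — uniform load w=3 kN/m over full span:
  R_A = wL/2 = 3·6/2 = 9 kN
  M_A = wL²/12 = 3·6²/12 = 9 kN·m
  R_B = wL/2 = 3·6/2 = 9 kN
  M_B = -wL²/12 = -3·6²/12 = -9 kN·m
Superposition: R_A = 243/10 kN, M_A = 147/5 kN·m, R_B = 447/10 kN, M_B = -198/5 kN·m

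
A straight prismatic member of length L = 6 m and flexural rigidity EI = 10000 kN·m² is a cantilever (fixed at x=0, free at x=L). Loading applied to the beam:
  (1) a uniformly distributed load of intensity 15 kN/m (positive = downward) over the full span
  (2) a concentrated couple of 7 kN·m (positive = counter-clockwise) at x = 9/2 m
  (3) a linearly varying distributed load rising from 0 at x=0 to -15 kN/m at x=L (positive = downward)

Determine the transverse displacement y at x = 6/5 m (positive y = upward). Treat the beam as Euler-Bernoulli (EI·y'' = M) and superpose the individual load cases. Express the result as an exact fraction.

y(6/5) = -75069/15625000 m

Load 1 — uniform load w=15 kN/m over full span:
  y_1 = -wx²(x²-4Lx+6L²)/(24EI) = -15·(6/5)²·((6/5)²-4·6·(6/5)+6·6²)/(24·10000) = -10611/625000 m
Load 2 — applied couple M₀=7 kN·m at a=9/2 m (b=L-a=3/2):
  y_2 = M₀x²/(2EI)  [x≤a] = 7·(6/5)²/(2·10000) = 63/125000 m
Load 3 — triangular load w₀=-15 kN/m (0→w₀ over full span):
  y_3 = (w₀Lx³/12-w₀L²x²/6-w₀x⁵/(120L))/EI = ((-15)·6·(6/5)³/12-(-15)·6²·(6/5)²/6-(-15)·(6/5)⁵/(120·6))/10000 = 182331/15625000 m
Superposition: y = Σ y_i = -75069/15625000 m ≈ -0.004804 m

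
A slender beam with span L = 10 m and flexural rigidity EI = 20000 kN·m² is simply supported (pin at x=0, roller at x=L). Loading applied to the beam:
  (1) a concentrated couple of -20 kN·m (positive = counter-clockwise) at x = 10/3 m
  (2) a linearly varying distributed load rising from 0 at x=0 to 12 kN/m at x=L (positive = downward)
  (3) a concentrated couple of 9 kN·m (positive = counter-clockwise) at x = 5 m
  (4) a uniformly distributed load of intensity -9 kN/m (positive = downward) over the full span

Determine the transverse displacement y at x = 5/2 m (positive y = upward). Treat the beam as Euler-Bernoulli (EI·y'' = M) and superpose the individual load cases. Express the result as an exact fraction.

y(5/2) = 6053/460800 m

Load 1 — applied couple M₀=-20 kN·m at a=10/3 m (b=L-a=20/3):
  y_1 = (M₀x³/(6L)+C₁x)/EI  [x≤a] with C₁=M₀(3b²-L²)/(6L)=-100/9 = ((-20)·(5/2)³/(6·10)+(-100/9)·(5/2))/20000 = -19/11520 m
Load 2 — triangular load w₀=12 kN/m (0→w₀ over full span):
  y_2 = -w₀x(7L⁴-10L²x²+3x⁴)/(360LEI) = -12·(5/2)·(7·10⁴-10·10²·(5/2)²+3·(5/2)⁴)/(360·10·20000) = -109/4096 m
Load 3 — applied couple M₀=9 kN·m at a=5 m (b=L-a=5):
  y_3 = (M₀x³/(6L)+C₁x)/EI  [x≤a] with C₁=M₀(3b²-L²)/(6L)=-15/4 = (9·(5/2)³/(6·10)+(-15/4)·(5/2))/20000 = -9/25600 m
Load 4 — uniform load w=-9 kN/m over full span:
  y_4 = -wx(L³-2Lx²+x³)/(24EI) = -(-9)·(5/2)·(10³-2·10·(5/2)²+(5/2)³)/(24·20000) = 171/4096 m
Superposition: y = Σ y_i = 6053/460800 m ≈ 0.013136 m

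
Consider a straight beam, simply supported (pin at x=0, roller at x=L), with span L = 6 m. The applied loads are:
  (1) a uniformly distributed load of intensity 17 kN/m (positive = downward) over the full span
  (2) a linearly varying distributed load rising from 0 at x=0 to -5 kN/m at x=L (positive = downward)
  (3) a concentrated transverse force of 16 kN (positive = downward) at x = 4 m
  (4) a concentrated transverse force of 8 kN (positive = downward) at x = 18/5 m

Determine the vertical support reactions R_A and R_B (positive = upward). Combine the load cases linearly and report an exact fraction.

Load 1 — uniform load w=17 kN/m over full span:
  R_A = wL/2 = 17·6/2 = 51 kN
  R_B = wL/2 = 17·6/2 = 51 kN
Load 2 — triangular load w₀=-5 kN/m (0→w₀ over full span):
  R_A = w₀L/6 = (-5)·6/6 = -5 kN
  R_B = w₀L/3 = (-5)·6/3 = -10 kN
Load 3 — point force P=16 kN at a=4 m (b=L-a=2):
  R_A = Pb/L = 16·2/6 = 16/3 kN
  R_B = Pa/L = 16·4/6 = 32/3 kN
Load 4 — point force P=8 kN at a=18/5 m (b=L-a=12/5):
  R_A = Pb/L = 8·(12/5)/6 = 16/5 kN
  R_B = Pa/L = 8·(18/5)/6 = 24/5 kN
Superposition: R_A = 818/15 kN, R_B = 847/15 kN

R_A = 818/15 kN, R_B = 847/15 kN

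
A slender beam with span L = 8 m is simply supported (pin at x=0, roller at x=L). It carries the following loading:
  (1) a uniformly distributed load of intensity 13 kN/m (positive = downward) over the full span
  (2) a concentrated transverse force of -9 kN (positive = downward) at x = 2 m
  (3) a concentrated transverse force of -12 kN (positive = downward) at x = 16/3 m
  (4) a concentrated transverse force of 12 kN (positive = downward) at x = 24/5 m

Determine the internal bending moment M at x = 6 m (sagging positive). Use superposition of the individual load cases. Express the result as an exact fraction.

Load 1 — uniform load w=13 kN/m over full span:
  M_1 = wx(L-x)/2 = 13·6·(8-6)/2 = 78 kN·m
Load 2 — point force P=-9 kN at a=2 m (b=L-a=6):
  M_2 = Pa(L-x)/L  [x>a] = (-9)·2·(8-6)/8 = -9/2 kN·m
Load 3 — point force P=-12 kN at a=16/3 m (b=L-a=8/3):
  M_3 = Pa(L-x)/L  [x>a] = (-12)·(16/3)·(8-6)/8 = -16 kN·m
Load 4 — point force P=12 kN at a=24/5 m (b=L-a=16/5):
  M_4 = Pa(L-x)/L  [x>a] = 12·(24/5)·(8-6)/8 = 72/5 kN·m
Superposition: M = Σ M_i = 719/10 kN·m ≈ 71.900000 kN·m

M(6) = 719/10 kN·m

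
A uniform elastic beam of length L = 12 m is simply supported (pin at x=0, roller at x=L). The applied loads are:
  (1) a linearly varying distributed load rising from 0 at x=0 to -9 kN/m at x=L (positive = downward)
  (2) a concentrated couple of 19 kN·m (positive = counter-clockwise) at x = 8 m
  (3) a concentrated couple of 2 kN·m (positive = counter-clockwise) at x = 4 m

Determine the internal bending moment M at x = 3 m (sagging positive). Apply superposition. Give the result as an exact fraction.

Load 1 — triangular load w₀=-9 kN/m (0→w₀ over full span):
  M_1 = w₀Lx/6 - w₀x³/(6L) = (-9)·12·3/6 - (-9)·3³/(6·12) = -405/8 kN·m
Load 2 — applied couple M₀=19 kN·m at a=8 m (b=L-a=4):
  M_2 = M₀x/L  [x≤a] = 19·3/12 = 19/4 kN·m
Load 3 — applied couple M₀=2 kN·m at a=4 m (b=L-a=8):
  M_3 = M₀x/L  [x≤a] = 2·3/12 = 1/2 kN·m
Superposition: M = Σ M_i = -363/8 kN·m ≈ -45.375000 kN·m

M(3) = -363/8 kN·m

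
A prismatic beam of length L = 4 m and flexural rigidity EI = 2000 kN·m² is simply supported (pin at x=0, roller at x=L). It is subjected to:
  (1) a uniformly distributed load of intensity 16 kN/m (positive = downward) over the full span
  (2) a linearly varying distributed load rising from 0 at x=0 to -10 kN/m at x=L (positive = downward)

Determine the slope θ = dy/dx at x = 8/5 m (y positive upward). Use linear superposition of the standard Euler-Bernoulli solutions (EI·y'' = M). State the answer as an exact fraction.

θ(8/5) = -113/28125 rad

Load 1 — uniform load w=16 kN/m over full span:
  θ_1 = -w(L³-6Lx²+4x³)/(24EI) = -16·(4³-6·4·(8/5)²+4·(8/5)³)/(24·2000) = -296/46875 rad
Load 2 — triangular load w₀=-10 kN/m (0→w₀ over full span):
  θ_2 = -w₀(7L⁴-30L²x²+15x⁴)/(360LEI) = -(-10)·(7·4⁴-30·4²·(8/5)²+15·(8/5)⁴)/(360·4·2000) = 323/140625 rad
Superposition: θ = Σ θ_i = -113/28125 rad ≈ -0.004018 rad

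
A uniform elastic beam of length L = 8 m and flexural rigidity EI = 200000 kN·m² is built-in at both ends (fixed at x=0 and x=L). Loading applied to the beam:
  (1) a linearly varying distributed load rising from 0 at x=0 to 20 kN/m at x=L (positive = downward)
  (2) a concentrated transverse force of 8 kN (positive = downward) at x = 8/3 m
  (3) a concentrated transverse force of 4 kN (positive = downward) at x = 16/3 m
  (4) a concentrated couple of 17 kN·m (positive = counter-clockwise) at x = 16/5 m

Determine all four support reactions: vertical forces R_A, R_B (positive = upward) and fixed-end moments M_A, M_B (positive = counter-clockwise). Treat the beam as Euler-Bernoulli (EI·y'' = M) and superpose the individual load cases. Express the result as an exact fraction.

R_A = 45931/1350 kN, M_A = 38177/675 kN·m, R_B = 78269/1350 kN, M_B = -45928/675 kN·m

Load 1 — triangular load w₀=20 kN/m (0→w₀ over full span):
  R_A = 3w₀L/20 = 3·20·8/20 = 24 kN
  M_A = w₀L²/30 = 20·8²/30 = 128/3 kN·m
  R_B = 7w₀L/20 = 7·20·8/20 = 56 kN
  M_B = -w₀L²/20 = -20·8²/20 = -64 kN·m
Load 2 — point force P=8 kN at a=8/3 m (b=L-a=16/3):
  R_A = Pb²(3a+b)/L³ = 8·(16/3)²·(3·(8/3)+(16/3))/8³ = 160/27 kN
  M_A = Pab²/L² = 8·(8/3)·(16/3)²/8² = 256/27 kN·m
  R_B = Pa²(a+3b)/L³ = 8·(8/3)²·((8/3)+3·(16/3))/8³ = 56/27 kN
  M_B = -Pa²b/L² = -8·(8/3)²·(16/3)/8² = -128/27 kN·m
Load 3 — point force P=4 kN at a=16/3 m (b=L-a=8/3):
  R_A = Pb²(3a+b)/L³ = 4·(8/3)²·(3·(16/3)+(8/3))/8³ = 28/27 kN
  M_A = Pab²/L² = 4·(16/3)·(8/3)²/8² = 64/27 kN·m
  R_B = Pa²(a+3b)/L³ = 4·(16/3)²·((16/3)+3·(8/3))/8³ = 80/27 kN
  M_B = -Pa²b/L² = -4·(16/3)²·(8/3)/8² = -128/27 kN·m
Load 4 — applied couple M₀=17 kN·m at a=16/5 m (b=L-a=24/5):
  R_A = 6M₀ab/L³ = 6·17·(16/5)·(24/5)/8³ = 153/50 kN
  M_A = M₀b(2a-b)/L² = 17·(24/5)·(2·(16/5)-(24/5))/8² = 51/25 kN·m
  R_B = -6M₀ab/L³ = -6·17·(16/5)·(24/5)/8³ = -153/50 kN
  M_B = M₀a(2b-a)/L² = 17·(16/5)·(2·(24/5)-(16/5))/8² = 136/25 kN·m
Superposition: R_A = 45931/1350 kN, M_A = 38177/675 kN·m, R_B = 78269/1350 kN, M_B = -45928/675 kN·m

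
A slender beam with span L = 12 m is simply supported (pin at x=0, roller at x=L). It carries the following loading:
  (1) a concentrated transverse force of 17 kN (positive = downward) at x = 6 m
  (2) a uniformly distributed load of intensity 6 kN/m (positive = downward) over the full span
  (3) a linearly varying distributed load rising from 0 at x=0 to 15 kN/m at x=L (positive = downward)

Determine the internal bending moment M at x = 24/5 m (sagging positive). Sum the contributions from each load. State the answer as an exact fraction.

M(24/5) = 6636/25 kN·m

Load 1 — point force P=17 kN at a=6 m (b=L-a=6):
  M_1 = Pbx/L  [x≤a] = 17·6·(24/5)/12 = 204/5 kN·m
Load 2 — uniform load w=6 kN/m over full span:
  M_2 = wx(L-x)/2 = 6·(24/5)·(12-(24/5))/2 = 2592/25 kN·m
Load 3 — triangular load w₀=15 kN/m (0→w₀ over full span):
  M_3 = w₀Lx/6 - w₀x³/(6L) = 15·12·(24/5)/6 - 15·(24/5)³/(6·12) = 3024/25 kN·m
Superposition: M = Σ M_i = 6636/25 kN·m ≈ 265.440000 kN·m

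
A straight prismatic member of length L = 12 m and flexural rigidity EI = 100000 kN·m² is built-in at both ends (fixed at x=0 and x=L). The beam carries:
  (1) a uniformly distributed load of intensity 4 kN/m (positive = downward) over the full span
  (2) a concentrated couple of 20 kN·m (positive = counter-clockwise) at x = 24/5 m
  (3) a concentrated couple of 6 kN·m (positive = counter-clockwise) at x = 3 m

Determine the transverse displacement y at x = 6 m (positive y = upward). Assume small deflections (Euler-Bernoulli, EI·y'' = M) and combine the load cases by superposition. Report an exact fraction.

y(6) = -1737/1000000 m

Load 1 — uniform load w=4 kN/m over full span:
  y_1 = -wx²(L-x)²/(24EI) = -4·6²·(12-6)²/(24·100000) = -27/12500 m
Load 2 — applied couple M₀=20 kN·m at a=24/5 m (b=L-a=36/5):
  y_2 = (R_Ax³/6 - M_Ax²/2 - M₀(x-a)²/2)/EI  [x>a] with R_A=12/5, M_A=12/5 = ((12/5)·6³/6 - (12/5)·6²/2 - 20·(6-(24/5))²/2)/100000 = 9/31250 m
Load 3 — applied couple M₀=6 kN·m at a=3 m (b=L-a=9):
  y_3 = (R_Ax³/6 - M_Ax²/2 - M₀(x-a)²/2)/EI  [x>a] with R_A=9/16, M_A=-9/8 = ((9/16)·6³/6 - (-9/8)·6²/2 - 6·(6-3)²/2)/100000 = 27/200000 m
Superposition: y = Σ y_i = -1737/1000000 m ≈ -0.001737 m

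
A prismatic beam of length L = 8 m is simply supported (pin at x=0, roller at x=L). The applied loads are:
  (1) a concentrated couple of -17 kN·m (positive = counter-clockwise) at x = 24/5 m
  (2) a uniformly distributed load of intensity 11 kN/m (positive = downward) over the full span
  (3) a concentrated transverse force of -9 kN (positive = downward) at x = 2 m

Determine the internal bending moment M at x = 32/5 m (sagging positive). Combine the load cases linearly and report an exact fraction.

Load 1 — applied couple M₀=-17 kN·m at a=24/5 m (b=L-a=16/5):
  M_1 = M₀x/L - M₀  [x>a] = (-17)·(32/5)/8 - (-17) = 17/5 kN·m
Load 2 — uniform load w=11 kN/m over full span:
  M_2 = wx(L-x)/2 = 11·(32/5)·(8-(32/5))/2 = 1408/25 kN·m
Load 3 — point force P=-9 kN at a=2 m (b=L-a=6):
  M_3 = Pa(L-x)/L  [x>a] = (-9)·2·(8-(32/5))/8 = -18/5 kN·m
Superposition: M = Σ M_i = 1403/25 kN·m ≈ 56.120000 kN·m

M(32/5) = 1403/25 kN·m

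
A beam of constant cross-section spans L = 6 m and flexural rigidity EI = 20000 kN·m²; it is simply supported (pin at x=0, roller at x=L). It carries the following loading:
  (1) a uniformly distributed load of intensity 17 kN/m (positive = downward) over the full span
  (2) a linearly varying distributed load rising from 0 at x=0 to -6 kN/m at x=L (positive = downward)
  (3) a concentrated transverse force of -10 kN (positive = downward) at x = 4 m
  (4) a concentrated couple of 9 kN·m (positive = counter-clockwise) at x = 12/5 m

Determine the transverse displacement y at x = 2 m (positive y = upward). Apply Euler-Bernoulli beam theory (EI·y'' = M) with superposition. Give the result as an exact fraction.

y(2) = -19363/2250000 m

Load 1 — uniform load w=17 kN/m over full span:
  y_1 = -wx(L³-2Lx²+x³)/(24EI) = -17·2·(6³-2·6·2²+2³)/(24·20000) = -187/15000 m
Load 2 — triangular load w₀=-6 kN/m (0→w₀ over full span):
  y_2 = -w₀x(7L⁴-10L²x²+3x⁴)/(360LEI) = -(-6)·2·(7·6⁴-10·6²·2²+3·2⁴)/(360·6·20000) = 4/1875 m
Load 3 — point force P=-10 kN at a=4 m (b=L-a=2):
  y_3 = -Pbx(L²-b²-x²)/(6LEI)  [x≤a] = -(-10)·2·2·(6²-2²-2²)/(6·6·20000) = 7/4500 m
Load 4 — applied couple M₀=9 kN·m at a=12/5 m (b=L-a=18/5):
  y_4 = (M₀x³/(6L)+C₁x)/EI  [x≤a] with C₁=M₀(3b²-L²)/(6L)=18/25 = (9·2³/(6·6)+(18/25)·2)/20000 = 43/250000 m
Superposition: y = Σ y_i = -19363/2250000 m ≈ -0.008606 m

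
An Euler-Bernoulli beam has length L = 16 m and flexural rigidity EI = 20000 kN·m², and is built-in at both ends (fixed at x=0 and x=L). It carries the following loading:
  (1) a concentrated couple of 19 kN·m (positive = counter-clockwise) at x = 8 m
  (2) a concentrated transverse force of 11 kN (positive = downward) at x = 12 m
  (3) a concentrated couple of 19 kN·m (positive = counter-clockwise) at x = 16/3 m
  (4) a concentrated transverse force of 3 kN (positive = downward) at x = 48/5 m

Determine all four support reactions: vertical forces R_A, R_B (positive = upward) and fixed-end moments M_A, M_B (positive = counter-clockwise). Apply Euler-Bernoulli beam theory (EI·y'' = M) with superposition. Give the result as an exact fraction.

R_A = 9209/1500 kN, M_A = 2201/125 kN·m, R_B = 11791/1500 kN, M_B = -7717/375 kN·m

Load 1 — applied couple M₀=19 kN·m at a=8 m (b=L-a=8):
  R_A = 6M₀ab/L³ = 6·19·8·8/16³ = 57/32 kN
  M_A = M₀b(2a-b)/L² = 19·8·(2·8-8)/16² = 19/4 kN·m
  R_B = -6M₀ab/L³ = -6·19·8·8/16³ = -57/32 kN
  M_B = M₀a(2b-a)/L² = 19·8·(2·8-8)/16² = 19/4 kN·m
Load 2 — point force P=11 kN at a=12 m (b=L-a=4):
  R_A = Pb²(3a+b)/L³ = 11·4²·(3·12+4)/16³ = 55/32 kN
  M_A = Pab²/L² = 11·12·4²/16² = 33/4 kN·m
  R_B = Pa²(a+3b)/L³ = 11·12²·(12+3·4)/16³ = 297/32 kN
  M_B = -Pa²b/L² = -11·12²·4/16² = -99/4 kN·m
Load 3 — applied couple M₀=19 kN·m at a=16/3 m (b=L-a=32/3):
  R_A = 6M₀ab/L³ = 6·19·(16/3)·(32/3)/16³ = 19/12 kN
  M_A = M₀b(2a-b)/L² = 19·(32/3)·(2·(16/3)-(32/3))/16² = 0 kN·m
  R_B = -6M₀ab/L³ = -6·19·(16/3)·(32/3)/16³ = -19/12 kN
  M_B = M₀a(2b-a)/L² = 19·(16/3)·(2·(32/3)-(16/3))/16² = 19/3 kN·m
Load 4 — point force P=3 kN at a=48/5 m (b=L-a=32/5):
  R_A = Pb²(3a+b)/L³ = 3·(32/5)²·(3·(48/5)+(32/5))/16³ = 132/125 kN
  M_A = Pab²/L² = 3·(48/5)·(32/5)²/16² = 576/125 kN·m
  R_B = Pa²(a+3b)/L³ = 3·(48/5)²·((48/5)+3·(32/5))/16³ = 243/125 kN
  M_B = -Pa²b/L² = -3·(48/5)²·(32/5)/16² = -864/125 kN·m
Superposition: R_A = 9209/1500 kN, M_A = 2201/125 kN·m, R_B = 11791/1500 kN, M_B = -7717/375 kN·m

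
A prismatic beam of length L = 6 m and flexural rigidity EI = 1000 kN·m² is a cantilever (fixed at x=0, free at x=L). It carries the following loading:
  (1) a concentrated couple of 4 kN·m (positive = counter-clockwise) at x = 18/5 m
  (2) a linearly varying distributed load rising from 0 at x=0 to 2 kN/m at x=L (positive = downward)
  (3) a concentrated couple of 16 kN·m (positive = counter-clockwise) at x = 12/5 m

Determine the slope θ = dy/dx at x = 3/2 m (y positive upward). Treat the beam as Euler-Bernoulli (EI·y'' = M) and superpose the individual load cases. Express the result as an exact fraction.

θ(3/2) = 87/128000 rad

Load 1 — applied couple M₀=4 kN·m at a=18/5 m (b=L-a=12/5):
  θ_1 = M₀x/EI  [x≤a] = 4·(3/2)/1000 = 3/500 rad
Load 2 — triangular load w₀=2 kN/m (0→w₀ over full span):
  θ_2 = (w₀Lx²/4-w₀L²x/3-w₀x⁴/(24L))/EI = (2·6·(3/2)²/4-2·6²·(3/2)/3-2·(3/2)⁴/(24·6))/1000 = -3753/128000 rad
Load 3 — applied couple M₀=16 kN·m at a=12/5 m (b=L-a=18/5):
  θ_3 = M₀x/EI  [x≤a] = 16·(3/2)/1000 = 3/125 rad
Superposition: θ = Σ θ_i = 87/128000 rad ≈ 0.000680 rad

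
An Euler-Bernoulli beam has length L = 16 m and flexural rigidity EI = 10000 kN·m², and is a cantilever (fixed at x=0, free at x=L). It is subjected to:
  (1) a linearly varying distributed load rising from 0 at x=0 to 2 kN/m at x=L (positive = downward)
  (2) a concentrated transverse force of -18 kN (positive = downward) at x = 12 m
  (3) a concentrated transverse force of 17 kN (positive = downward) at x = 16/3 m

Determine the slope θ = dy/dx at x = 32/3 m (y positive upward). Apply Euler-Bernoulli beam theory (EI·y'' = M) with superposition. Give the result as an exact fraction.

θ(32/3) = 184/30375 rad

Load 1 — triangular load w₀=2 kN/m (0→w₀ over full span):
  θ_1 = (w₀Lx²/4-w₀L²x/3-w₀x⁴/(24L))/EI = (2·16·(32/3)²/4-2·16²·(32/3)/3-2·(32/3)⁴/(24·16))/10000 = -14848/151875 rad
Load 2 — point force P=-18 kN at a=12 m (b=L-a=4):
  θ_2 = -Px(2a-x)/(2EI)  [x≤a] = -(-18)·(32/3)·(2·12-(32/3))/(2·10000) = 16/125 rad
Load 3 — point force P=17 kN at a=16/3 m (b=L-a=32/3):
  θ_3 = -Pa²/(2EI)  [x>a] = -17·(16/3)²/(2·10000) = -136/5625 rad
Superposition: θ = Σ θ_i = 184/30375 rad ≈ 0.006058 rad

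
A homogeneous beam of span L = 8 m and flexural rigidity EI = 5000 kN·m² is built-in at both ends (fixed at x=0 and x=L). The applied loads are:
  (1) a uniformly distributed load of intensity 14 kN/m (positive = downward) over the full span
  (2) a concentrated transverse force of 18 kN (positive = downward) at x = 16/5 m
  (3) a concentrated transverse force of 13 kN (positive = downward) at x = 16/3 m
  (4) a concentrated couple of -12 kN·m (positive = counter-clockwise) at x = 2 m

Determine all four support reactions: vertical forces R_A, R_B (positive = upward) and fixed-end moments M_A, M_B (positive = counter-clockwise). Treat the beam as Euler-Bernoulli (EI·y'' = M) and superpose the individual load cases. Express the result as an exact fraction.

Load 1 — uniform load w=14 kN/m over full span:
  R_A = wL/2 = 14·8/2 = 56 kN
  M_A = wL²/12 = 14·8²/12 = 224/3 kN·m
  R_B = wL/2 = 14·8/2 = 56 kN
  M_B = -wL²/12 = -14·8²/12 = -224/3 kN·m
Load 2 — point force P=18 kN at a=16/5 m (b=L-a=24/5):
  R_A = Pb²(3a+b)/L³ = 18·(24/5)²·(3·(16/5)+(24/5))/8³ = 1458/125 kN
  M_A = Pab²/L² = 18·(16/5)·(24/5)²/8² = 2592/125 kN·m
  R_B = Pa²(a+3b)/L³ = 18·(16/5)²·((16/5)+3·(24/5))/8³ = 792/125 kN
  M_B = -Pa²b/L² = -18·(16/5)²·(24/5)/8² = -1728/125 kN·m
Load 3 — point force P=13 kN at a=16/3 m (b=L-a=8/3):
  R_A = Pb²(3a+b)/L³ = 13·(8/3)²·(3·(16/3)+(8/3))/8³ = 91/27 kN
  M_A = Pab²/L² = 13·(16/3)·(8/3)²/8² = 208/27 kN·m
  R_B = Pa²(a+3b)/L³ = 13·(16/3)²·((16/3)+3·(8/3))/8³ = 260/27 kN
  M_B = -Pa²b/L² = -13·(16/3)²·(8/3)/8² = -416/27 kN·m
Load 4 — applied couple M₀=-12 kN·m at a=2 m (b=L-a=6):
  R_A = 6M₀ab/L³ = 6·(-12)·2·6/8³ = -27/16 kN
  M_A = M₀b(2a-b)/L² = (-12)·6·(2·2-6)/8² = 9/4 kN·m
  R_B = -6M₀ab/L³ = -6·(-12)·2·6/8³ = 27/16 kN
  M_B = M₀a(2b-a)/L² = (-12)·2·(2·6-2)/8² = -15/4 kN·m
Superposition: R_A = 3744731/54000 kN, M_A = 1422311/13500 kN·m, R_B = 3977269/54000 kN, M_B = -1453249/13500 kN·m

R_A = 3744731/54000 kN, M_A = 1422311/13500 kN·m, R_B = 3977269/54000 kN, M_B = -1453249/13500 kN·m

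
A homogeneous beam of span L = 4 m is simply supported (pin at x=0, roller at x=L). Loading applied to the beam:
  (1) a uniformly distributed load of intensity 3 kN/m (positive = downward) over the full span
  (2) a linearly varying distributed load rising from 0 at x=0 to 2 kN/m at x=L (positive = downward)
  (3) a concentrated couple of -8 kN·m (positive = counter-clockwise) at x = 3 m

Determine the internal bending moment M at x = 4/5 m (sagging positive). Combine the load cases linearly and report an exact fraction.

M(4/5) = 408/125 kN·m

Load 1 — uniform load w=3 kN/m over full span:
  M_1 = wx(L-x)/2 = 3·(4/5)·(4-(4/5))/2 = 96/25 kN·m
Load 2 — triangular load w₀=2 kN/m (0→w₀ over full span):
  M_2 = w₀Lx/6 - w₀x³/(6L) = 2·4·(4/5)/6 - 2·(4/5)³/(6·4) = 128/125 kN·m
Load 3 — applied couple M₀=-8 kN·m at a=3 m (b=L-a=1):
  M_3 = M₀x/L  [x≤a] = (-8)·(4/5)/4 = -8/5 kN·m
Superposition: M = Σ M_i = 408/125 kN·m ≈ 3.264000 kN·m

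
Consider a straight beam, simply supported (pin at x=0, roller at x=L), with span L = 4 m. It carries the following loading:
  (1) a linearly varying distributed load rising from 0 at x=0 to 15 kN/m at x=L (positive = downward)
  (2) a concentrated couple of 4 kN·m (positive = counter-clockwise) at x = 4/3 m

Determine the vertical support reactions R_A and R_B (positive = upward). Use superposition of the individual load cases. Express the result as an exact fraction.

R_A = 11 kN, R_B = 19 kN

Load 1 — triangular load w₀=15 kN/m (0→w₀ over full span):
  R_A = w₀L/6 = 15·4/6 = 10 kN
  R_B = w₀L/3 = 15·4/3 = 20 kN
Load 2 — applied couple M₀=4 kN·m at a=4/3 m (b=L-a=8/3):
  R_A = M₀/L = 4/4 = 1 kN
  R_B = -M₀/L = -4/4 = -1 kN
Superposition: R_A = 11 kN, R_B = 19 kN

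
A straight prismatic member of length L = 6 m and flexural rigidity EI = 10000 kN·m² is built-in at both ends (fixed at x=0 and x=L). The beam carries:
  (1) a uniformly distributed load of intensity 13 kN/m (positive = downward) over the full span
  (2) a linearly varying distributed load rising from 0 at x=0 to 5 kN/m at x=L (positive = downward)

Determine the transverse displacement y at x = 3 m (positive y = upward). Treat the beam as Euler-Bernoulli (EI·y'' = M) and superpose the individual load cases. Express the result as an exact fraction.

y(3) = -837/160000 m

Load 1 — uniform load w=13 kN/m over full span:
  y_1 = -wx²(L-x)²/(24EI) = -13·3²·(6-3)²/(24·10000) = -351/80000 m
Load 2 — triangular load w₀=5 kN/m (0→w₀ over full span):
  y_2 = -w₀x²(L-x)²(x+2L)/(120LEI) = -5·3²·(6-3)²·(3+2·6)/(120·6·10000) = -27/32000 m
Superposition: y = Σ y_i = -837/160000 m ≈ -0.005231 m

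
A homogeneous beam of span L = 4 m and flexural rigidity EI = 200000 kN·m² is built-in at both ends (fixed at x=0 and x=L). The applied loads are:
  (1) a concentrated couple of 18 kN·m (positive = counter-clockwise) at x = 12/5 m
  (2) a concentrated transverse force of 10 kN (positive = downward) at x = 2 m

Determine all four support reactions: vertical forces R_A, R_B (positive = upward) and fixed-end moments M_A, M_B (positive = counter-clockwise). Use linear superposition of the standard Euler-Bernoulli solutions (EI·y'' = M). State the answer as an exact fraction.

R_A = 287/25 kN, M_A = 269/25 kN·m, R_B = -37/25 kN, M_B = -71/25 kN·m

Load 1 — applied couple M₀=18 kN·m at a=12/5 m (b=L-a=8/5):
  R_A = 6M₀ab/L³ = 6·18·(12/5)·(8/5)/4³ = 162/25 kN
  M_A = M₀b(2a-b)/L² = 18·(8/5)·(2·(12/5)-(8/5))/4² = 144/25 kN·m
  R_B = -6M₀ab/L³ = -6·18·(12/5)·(8/5)/4³ = -162/25 kN
  M_B = M₀a(2b-a)/L² = 18·(12/5)·(2·(8/5)-(12/5))/4² = 54/25 kN·m
Load 2 — point force P=10 kN at a=2 m (b=L-a=2):
  R_A = Pb²(3a+b)/L³ = 10·2²·(3·2+2)/4³ = 5 kN
  M_A = Pab²/L² = 10·2·2²/4² = 5 kN·m
  R_B = Pa²(a+3b)/L³ = 10·2²·(2+3·2)/4³ = 5 kN
  M_B = -Pa²b/L² = -10·2²·2/4² = -5 kN·m
Superposition: R_A = 287/25 kN, M_A = 269/25 kN·m, R_B = -37/25 kN, M_B = -71/25 kN·m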